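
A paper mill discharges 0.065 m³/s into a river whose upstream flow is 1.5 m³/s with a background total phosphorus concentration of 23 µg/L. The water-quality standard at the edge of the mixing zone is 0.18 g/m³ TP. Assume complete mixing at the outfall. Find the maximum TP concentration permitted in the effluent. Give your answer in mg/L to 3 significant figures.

3.80 mg/L

23 µg/L = 0.023 mg/L.
Mass balance: 0.18·1.565 = 0.065·Cₑ + 1.5·0.023.
Cₑ = (0.2817 − 0.0345) / 0.065 = 3.803 mg/L.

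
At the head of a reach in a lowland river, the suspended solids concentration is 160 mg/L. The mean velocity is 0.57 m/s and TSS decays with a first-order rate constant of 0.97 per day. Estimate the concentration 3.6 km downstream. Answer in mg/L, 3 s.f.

Travel time t = 3.6 km / 0.57 m/s = 3600/0.57 = 6316 s = 0.0731 d.
First-order decay: C = 160·exp(−0.97·0.0731) = 160·0.9315 = 149 mg/L.

149 mg/L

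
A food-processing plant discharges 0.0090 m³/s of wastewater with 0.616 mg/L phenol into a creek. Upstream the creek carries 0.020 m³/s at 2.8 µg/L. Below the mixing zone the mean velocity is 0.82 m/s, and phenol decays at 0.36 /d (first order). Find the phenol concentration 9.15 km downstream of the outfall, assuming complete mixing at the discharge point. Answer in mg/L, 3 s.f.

2.8 µg/L = 0.0028 mg/L.
After complete mixing, C₀ = (0.009·0.616 + 0.02·0.0028) / 0.029 = 0.1931 mg/L.
Travel time t = 9150 m / 0.82 m/s = 1.116e+04 s = 0.1291 d.
C = 0.1931·exp(−0.36·0.1291) = 0.1931·0.9546 = 0.1843 mg/L.

0.184 mg/L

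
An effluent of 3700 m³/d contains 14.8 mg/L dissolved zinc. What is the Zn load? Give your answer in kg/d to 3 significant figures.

3700 m³/d = 0.04282 m³/s.
Mass flux = Q·C = 0.04282 m³/s × 14.8 g/m³ = 0.6338 g/s.
= 0.6338 g/s × 86.4 = 54.76 kg/d.

54.8 kg/d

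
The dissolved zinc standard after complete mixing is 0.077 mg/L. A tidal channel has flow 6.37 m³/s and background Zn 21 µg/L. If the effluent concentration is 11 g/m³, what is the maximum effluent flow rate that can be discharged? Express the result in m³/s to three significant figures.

21 µg/L = 0.021 mg/L.
Mass balance at complete mixing: C_std·(Q_w + Q_r) = Q_w·C_e + Q_r·C_b.
Rearranging, Q_w = Q_r·(C_std − C_b)/(C_e − C_std) = 6.37·(0.077 − 0.021) / (11 − 0.077) = 0.03266 m³/s.

0.0327 m³/s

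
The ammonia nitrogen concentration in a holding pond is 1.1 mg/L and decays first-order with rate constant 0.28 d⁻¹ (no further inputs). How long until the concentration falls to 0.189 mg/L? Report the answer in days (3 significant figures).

6.29 d

t = ln(C₀/C)/k = ln(1.1/0.189)/0.28 = 1.761/0.28 = 6.29 d.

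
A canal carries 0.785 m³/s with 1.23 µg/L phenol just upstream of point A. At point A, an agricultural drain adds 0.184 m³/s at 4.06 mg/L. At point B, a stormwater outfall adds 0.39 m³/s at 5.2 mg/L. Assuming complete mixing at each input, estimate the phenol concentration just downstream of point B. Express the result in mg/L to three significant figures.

1.23 µg/L = 0.00123 mg/L.
After input A: C = (0.785·0.00123 + 0.184·4.06) / 0.969 = 0.7719 mg/L.
After input B: C = (0.969·0.7719 + 0.39·5.2) / 1.359 = 2.043 mg/L.

2.04 mg/L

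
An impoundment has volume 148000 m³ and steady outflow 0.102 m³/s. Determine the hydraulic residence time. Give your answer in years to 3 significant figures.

Q = 0.102 m³/s × 3.156e+07 s/yr = 3.219e+06 m³/yr.
Hydraulic residence time τ = V/Q = 148000/3.219e+06 = 0.04598 yr.

0.0460 yr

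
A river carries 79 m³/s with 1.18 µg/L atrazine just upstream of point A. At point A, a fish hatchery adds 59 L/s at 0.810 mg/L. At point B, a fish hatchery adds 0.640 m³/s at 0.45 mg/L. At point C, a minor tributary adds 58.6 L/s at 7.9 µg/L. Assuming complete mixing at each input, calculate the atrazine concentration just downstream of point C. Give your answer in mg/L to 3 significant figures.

0.00538 mg/L

1.18 µg/L = 0.00118 mg/L.
59 L/s = 0.059 m³/s.
After input A: C = (79·0.00118 + 0.059·0.81) / 79.06 = 0.001784 mg/L.
After input B: C = (79.06·0.001784 + 0.64·0.45) / 79.7 = 0.005383 mg/L.
58.6 L/s = 0.0586 m³/s.
7.9 µg/L = 0.0079 mg/L.
After input C: C = (79.7·0.005383 + 0.0586·0.0079) / 79.76 = 0.005385 mg/L.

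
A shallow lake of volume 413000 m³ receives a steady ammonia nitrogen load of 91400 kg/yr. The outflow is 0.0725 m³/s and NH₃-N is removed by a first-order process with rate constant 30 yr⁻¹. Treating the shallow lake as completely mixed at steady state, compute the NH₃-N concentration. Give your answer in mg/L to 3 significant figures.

Outflow Q = 0.0725 m³/s × 3.156e+07 s/yr = 2.288e+06 m³/yr.
Steady-state CSTR mass balance: W = Q·C + k·V·C, so C = W/(Q + kV).
Q + kV = 2.288e+06 + 30·413000 = 1.468e+07 m³/yr.
C = 91400/1.468e+07 = 0.006227 kg/m³ = 6.227 mg/L.

6.23 mg/L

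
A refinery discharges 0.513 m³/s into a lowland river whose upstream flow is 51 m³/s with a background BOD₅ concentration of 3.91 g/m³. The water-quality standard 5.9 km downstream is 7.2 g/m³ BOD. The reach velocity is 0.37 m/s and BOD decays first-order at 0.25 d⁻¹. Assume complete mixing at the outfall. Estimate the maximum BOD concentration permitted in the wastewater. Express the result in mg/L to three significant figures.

Travel time to the compliance point: t = 5900/0.37 = 1.595e+04 s = 0.1846 d; decay factor exp(−0.25·0.1846) = 0.9549.
So the concentration just after mixing may be at most 7.2/0.9549 = 7.54 mg/L.
Mass balance: 7.54·51.51 = 0.513·Cₑ + 51·3.91.
Cₑ = (388.4 − 199.4) / 0.513 = 368.4 mg/L.

368 mg/L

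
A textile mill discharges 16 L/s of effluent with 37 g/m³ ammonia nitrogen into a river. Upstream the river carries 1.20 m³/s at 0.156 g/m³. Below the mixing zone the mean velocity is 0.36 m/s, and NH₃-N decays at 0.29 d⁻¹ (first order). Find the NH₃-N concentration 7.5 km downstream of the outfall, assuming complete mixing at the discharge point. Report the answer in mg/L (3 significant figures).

0.598 mg/L

16 L/s = 0.016 m³/s.
After complete mixing, C₀ = (0.016·37 + 1.2·0.156) / 1.216 = 0.6408 mg/L.
Travel time t = 7500 m / 0.36 m/s = 2.083e+04 s = 0.2411 d.
C = 0.6408·exp(−0.29·0.2411) = 0.6408·0.9325 = 0.5975 mg/L.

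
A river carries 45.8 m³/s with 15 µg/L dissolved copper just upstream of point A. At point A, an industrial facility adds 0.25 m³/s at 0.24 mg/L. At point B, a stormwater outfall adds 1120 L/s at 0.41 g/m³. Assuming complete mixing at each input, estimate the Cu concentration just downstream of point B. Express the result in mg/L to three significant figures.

0.0256 mg/L

15 µg/L = 0.015 mg/L.
After input A: C = (45.8·0.015 + 0.25·0.24) / 46.05 = 0.01622 mg/L.
1120 L/s = 1.12 m³/s.
After input B: C = (46.05·0.01622 + 1.12·0.41) / 47.17 = 0.02557 mg/L.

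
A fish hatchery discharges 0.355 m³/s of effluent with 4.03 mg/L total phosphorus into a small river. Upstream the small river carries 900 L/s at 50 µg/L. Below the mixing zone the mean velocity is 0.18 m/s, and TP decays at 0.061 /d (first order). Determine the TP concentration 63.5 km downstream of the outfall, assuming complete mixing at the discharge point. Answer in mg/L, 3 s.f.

0.917 mg/L

900 L/s = 0.9 m³/s.
50 µg/L = 0.05 mg/L.
After complete mixing, C₀ = (0.355·4.03 + 0.9·0.05) / 1.255 = 1.176 mg/L.
Travel time t = 6.35e+04 m / 0.18 m/s = 3.528e+05 s = 4.083 d.
C = 1.176·exp(−0.061·4.083) = 1.176·0.7795 = 0.9166 mg/L.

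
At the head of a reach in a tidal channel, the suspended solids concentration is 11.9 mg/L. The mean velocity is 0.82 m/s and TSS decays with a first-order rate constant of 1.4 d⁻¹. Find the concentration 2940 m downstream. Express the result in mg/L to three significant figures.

11.2 mg/L

Travel time t = 2940 m / 0.82 m/s = 2940/0.82 = 3585 s = 0.0415 d.
First-order decay: C = 11.9·exp(−1.4·0.0415) = 11.9·0.9436 = 11.23 mg/L.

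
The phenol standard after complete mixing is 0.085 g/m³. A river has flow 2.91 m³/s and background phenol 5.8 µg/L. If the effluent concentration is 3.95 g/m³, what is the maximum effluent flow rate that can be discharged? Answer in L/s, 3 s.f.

59.6 L/s

5.8 µg/L = 0.0058 mg/L.
Mass balance at complete mixing: C_std·(Q_w + Q_r) = Q_w·C_e + Q_r·C_b.
Rearranging, Q_w = Q_r·(C_std − C_b)/(C_e − C_std) = 2.91·(0.085 − 0.0058) / (3.95 − 0.085) = 0.05963 m³/s.
= 59.63 L/s.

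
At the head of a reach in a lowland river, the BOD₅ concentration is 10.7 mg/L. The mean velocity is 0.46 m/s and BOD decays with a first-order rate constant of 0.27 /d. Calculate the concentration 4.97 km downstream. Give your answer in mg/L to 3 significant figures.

Travel time t = 4.97 km / 0.46 m/s = 4970/0.46 = 1.08e+04 s = 0.1251 d.
First-order decay: C = 10.7·exp(−0.27·0.1251) = 10.7·0.9668 = 10.34 mg/L.

10.3 mg/L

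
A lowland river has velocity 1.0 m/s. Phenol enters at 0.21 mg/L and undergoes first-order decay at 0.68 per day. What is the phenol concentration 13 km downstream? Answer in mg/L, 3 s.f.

0.190 mg/L

Travel time t = 13 km / 1.0 m/s = 1.3e+04/1.0 = 1.3e+04 s = 0.1505 d.
First-order decay: C = 0.21·exp(−0.68·0.1505) = 0.21·0.9027 = 0.1896 mg/L.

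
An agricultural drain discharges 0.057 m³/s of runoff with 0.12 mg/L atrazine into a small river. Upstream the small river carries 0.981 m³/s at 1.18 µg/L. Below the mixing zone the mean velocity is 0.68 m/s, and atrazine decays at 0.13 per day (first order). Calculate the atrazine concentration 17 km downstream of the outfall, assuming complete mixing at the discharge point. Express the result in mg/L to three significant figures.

0.00742 mg/L

1.18 µg/L = 0.00118 mg/L.
After complete mixing, C₀ = (0.057·0.12 + 0.981·0.00118) / 1.038 = 0.007705 mg/L.
Travel time t = 1.7e+04 m / 0.68 m/s = 2.5e+04 s = 0.2894 d.
C = 0.007705·exp(−0.13·0.2894) = 0.007705·0.9631 = 0.00742 mg/L.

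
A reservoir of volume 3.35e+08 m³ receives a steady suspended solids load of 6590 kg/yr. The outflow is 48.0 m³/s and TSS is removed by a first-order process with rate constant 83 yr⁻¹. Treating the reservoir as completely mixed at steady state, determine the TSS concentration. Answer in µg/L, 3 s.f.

Outflow Q = 48.0 m³/s × 3.156e+07 s/yr = 1.515e+09 m³/yr.
Steady-state CSTR mass balance: W = Q·C + k·V·C, so C = W/(Q + kV).
Q + kV = 1.515e+09 + 83·3.35e+08 = 2.932e+10 m³/yr.
C = 6590/2.932e+10 = 2.248e-07 kg/m³ = 0.0002248 mg/L = 0.2248 µg/L.

0.225 µg/L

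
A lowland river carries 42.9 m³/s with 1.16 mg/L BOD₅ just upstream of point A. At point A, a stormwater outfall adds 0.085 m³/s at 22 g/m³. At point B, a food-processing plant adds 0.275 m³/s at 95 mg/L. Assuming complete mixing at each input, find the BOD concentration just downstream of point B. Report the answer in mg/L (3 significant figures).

After input A: C = (42.9·1.16 + 0.085·22) / 42.98 = 1.201 mg/L.
After input B: C = (42.98·1.201 + 0.275·95) / 43.26 = 1.797 mg/L.

1.80 mg/L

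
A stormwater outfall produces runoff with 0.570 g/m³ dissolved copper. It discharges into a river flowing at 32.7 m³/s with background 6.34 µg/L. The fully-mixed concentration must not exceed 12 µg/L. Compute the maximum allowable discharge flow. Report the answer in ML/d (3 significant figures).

28.7 ML/d

6.34 µg/L = 0.00634 mg/L.
12 µg/L = 0.012 mg/L.
Mass balance at complete mixing: C_std·(Q_w + Q_r) = Q_w·C_e + Q_r·C_b.
Rearranging, Q_w = Q_r·(C_std − C_b)/(C_e − C_std) = 32.7·(0.012 − 0.00634) / (0.57 − 0.012) = 0.3317 m³/s.
= 28.66 ML/d.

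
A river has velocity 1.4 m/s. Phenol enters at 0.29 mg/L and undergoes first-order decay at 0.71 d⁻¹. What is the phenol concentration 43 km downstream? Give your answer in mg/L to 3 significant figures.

Travel time t = 43 km / 1.4 m/s = 4.3e+04/1.4 = 3.071e+04 s = 0.3555 d.
First-order decay: C = 0.29·exp(−0.71·0.3555) = 0.29·0.7769 = 0.2253 mg/L.

0.225 mg/L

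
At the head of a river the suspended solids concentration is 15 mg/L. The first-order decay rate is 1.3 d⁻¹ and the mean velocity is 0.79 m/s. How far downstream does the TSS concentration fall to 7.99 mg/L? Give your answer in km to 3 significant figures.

From C = C₀·e^(−kt), t = ln(C₀/C)/k = ln(15/7.99)/1.3 = 0.6299/1.3 = 0.4845 d.
Distance = v·t = 0.79 m/s × 4.186e+04 s = 3.307e+04 m = 33.07 km.

33.1 km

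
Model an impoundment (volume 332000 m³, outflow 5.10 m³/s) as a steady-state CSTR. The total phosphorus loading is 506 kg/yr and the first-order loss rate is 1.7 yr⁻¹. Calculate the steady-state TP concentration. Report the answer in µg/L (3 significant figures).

3.13 µg/L

Outflow Q = 5.10 m³/s × 3.156e+07 s/yr = 1.609e+08 m³/yr.
Steady-state CSTR mass balance: W = Q·C + k·V·C, so C = W/(Q + kV).
Q + kV = 1.609e+08 + 1.7·332000 = 1.615e+08 m³/yr.
C = 506/1.615e+08 = 3.133e-06 kg/m³ = 0.003133 mg/L = 3.133 µg/L.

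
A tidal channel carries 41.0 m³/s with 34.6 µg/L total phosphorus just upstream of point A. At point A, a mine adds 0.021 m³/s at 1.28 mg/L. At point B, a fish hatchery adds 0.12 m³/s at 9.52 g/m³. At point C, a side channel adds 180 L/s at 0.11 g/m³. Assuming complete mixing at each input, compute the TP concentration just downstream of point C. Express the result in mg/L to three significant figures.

0.0631 mg/L

34.6 µg/L = 0.0346 mg/L.
After input A: C = (41·0.0346 + 0.021·1.28) / 41.02 = 0.03524 mg/L.
After input B: C = (41.02·0.03524 + 0.12·9.52) / 41.14 = 0.0629 mg/L.
180 L/s = 0.18 m³/s.
After input C: C = (41.14·0.0629 + 0.18·0.11) / 41.32 = 0.06311 mg/L.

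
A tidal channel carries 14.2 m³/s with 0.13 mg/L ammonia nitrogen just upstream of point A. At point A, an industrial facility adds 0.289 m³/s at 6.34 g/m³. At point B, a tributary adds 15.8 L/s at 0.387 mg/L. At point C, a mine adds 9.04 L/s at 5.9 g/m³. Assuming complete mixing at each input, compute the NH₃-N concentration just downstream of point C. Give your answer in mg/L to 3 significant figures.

0.258 mg/L

After input A: C = (14.2·0.13 + 0.289·6.34) / 14.49 = 0.2539 mg/L.
15.8 L/s = 0.0158 m³/s.
After input B: C = (14.49·0.2539 + 0.0158·0.387) / 14.5 = 0.254 mg/L.
9.04 L/s = 0.00904 m³/s.
After input C: C = (14.5·0.254 + 0.00904·5.9) / 14.51 = 0.2575 mg/L.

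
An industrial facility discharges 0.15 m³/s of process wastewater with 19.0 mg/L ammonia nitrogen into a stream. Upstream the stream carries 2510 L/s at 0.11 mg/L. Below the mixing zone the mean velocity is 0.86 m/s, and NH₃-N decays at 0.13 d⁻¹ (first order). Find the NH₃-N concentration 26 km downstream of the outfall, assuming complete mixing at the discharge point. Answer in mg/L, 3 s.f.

1.12 mg/L

2510 L/s = 2.51 m³/s.
After complete mixing, C₀ = (0.15·19 + 2.51·0.11) / 2.66 = 1.175 mg/L.
Travel time t = 2.6e+04 m / 0.86 m/s = 3.023e+04 s = 0.3499 d.
C = 1.175·exp(−0.13·0.3499) = 1.175·0.9555 = 1.123 mg/L.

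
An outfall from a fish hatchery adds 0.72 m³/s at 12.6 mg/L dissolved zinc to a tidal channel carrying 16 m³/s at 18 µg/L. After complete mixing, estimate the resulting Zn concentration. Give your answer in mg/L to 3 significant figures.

18 µg/L = 0.018 mg/L.
By mass balance at complete mixing, C = (0.72·12.6 + 16·0.018) / (0.72 + 16) = 9.36/16.72 = 0.5598 mg/L.

0.560 mg/L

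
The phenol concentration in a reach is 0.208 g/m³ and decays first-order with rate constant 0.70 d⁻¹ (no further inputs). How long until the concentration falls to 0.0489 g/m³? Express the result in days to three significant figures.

2.07 d

t = ln(C₀/C)/k = ln(0.208/0.0489)/0.70 = 1.448/0.70 = 2.068 d.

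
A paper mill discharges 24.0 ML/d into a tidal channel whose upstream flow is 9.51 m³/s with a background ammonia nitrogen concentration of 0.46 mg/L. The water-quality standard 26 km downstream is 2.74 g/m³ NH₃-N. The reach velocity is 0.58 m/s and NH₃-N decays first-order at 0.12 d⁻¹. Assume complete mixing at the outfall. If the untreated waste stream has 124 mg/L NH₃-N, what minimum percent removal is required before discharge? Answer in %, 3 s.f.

24.0 ML/d = 0.2778 m³/s.
Travel time to the compliance point: t = 2.6e+04/0.58 = 4.483e+04 s = 0.5188 d; decay factor exp(−0.12·0.5188) = 0.9396.
So the concentration just after mixing may be at most 2.74/0.9396 = 2.916 mg/L.
Mass balance: 2.916·9.788 = 0.2778·Cₑ + 9.51·0.46.
Cₑ = (28.54 − 4.375) / 0.2778 = 87 mg/L.
Required removal = 1 − 87/124 = 29.84 %.

29.8 %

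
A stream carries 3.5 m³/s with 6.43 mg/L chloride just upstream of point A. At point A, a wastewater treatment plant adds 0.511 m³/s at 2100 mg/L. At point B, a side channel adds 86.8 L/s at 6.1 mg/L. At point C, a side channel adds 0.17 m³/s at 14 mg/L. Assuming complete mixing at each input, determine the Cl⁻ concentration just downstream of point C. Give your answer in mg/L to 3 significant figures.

257 mg/L

After input A: C = (3.5·6.43 + 0.511·2100) / 4.011 = 273.2 mg/L.
86.8 L/s = 0.0868 m³/s.
After input B: C = (4.011·273.2 + 0.0868·6.1) / 4.098 = 267.5 mg/L.
After input C: C = (4.098·267.5 + 0.17·14) / 4.268 = 257.4 mg/L.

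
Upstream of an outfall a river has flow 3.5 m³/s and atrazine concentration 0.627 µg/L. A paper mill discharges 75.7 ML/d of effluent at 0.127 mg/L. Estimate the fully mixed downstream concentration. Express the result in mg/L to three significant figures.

0.0259 mg/L

75.7 ML/d = 0.8762 m³/s.
0.627 µg/L = 0.000627 mg/L.
By mass balance at complete mixing, C = (0.8762·0.127 + 3.5·0.000627) / (0.8762 + 3.5) = 0.1135/4.376 = 0.02593 mg/L.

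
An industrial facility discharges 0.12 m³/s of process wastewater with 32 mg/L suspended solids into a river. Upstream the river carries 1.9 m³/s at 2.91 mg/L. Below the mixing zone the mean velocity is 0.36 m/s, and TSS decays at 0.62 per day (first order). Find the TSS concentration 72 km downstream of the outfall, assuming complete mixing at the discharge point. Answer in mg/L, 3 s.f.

1.10 mg/L

After complete mixing, C₀ = (0.12·32 + 1.9·2.91) / 2.02 = 4.638 mg/L.
Travel time t = 7.2e+04 m / 0.36 m/s = 2e+05 s = 2.315 d.
C = 4.638·exp(−0.62·2.315) = 4.638·0.2381 = 1.104 mg/L.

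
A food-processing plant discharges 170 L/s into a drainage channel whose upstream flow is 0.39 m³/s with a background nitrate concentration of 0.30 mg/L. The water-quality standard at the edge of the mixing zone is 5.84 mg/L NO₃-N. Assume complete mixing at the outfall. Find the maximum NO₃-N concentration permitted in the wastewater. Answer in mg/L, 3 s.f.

170 L/s = 0.17 m³/s.
Mass balance: 5.84·0.56 = 0.17·Cₑ + 0.39·0.3.
Cₑ = (3.27 − 0.117) / 0.17 = 18.55 mg/L.

18.5 mg/L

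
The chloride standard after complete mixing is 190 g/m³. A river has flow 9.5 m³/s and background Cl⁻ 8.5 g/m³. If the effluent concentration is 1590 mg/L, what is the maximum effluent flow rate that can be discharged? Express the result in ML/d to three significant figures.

Mass balance at complete mixing: C_std·(Q_w + Q_r) = Q_w·C_e + Q_r·C_b.
Rearranging, Q_w = Q_r·(C_std − C_b)/(C_e − C_std) = 9.5·(190 − 8.5) / (1590 − 190) = 1.232 m³/s.
= 106.4 ML/d.

106 ML/d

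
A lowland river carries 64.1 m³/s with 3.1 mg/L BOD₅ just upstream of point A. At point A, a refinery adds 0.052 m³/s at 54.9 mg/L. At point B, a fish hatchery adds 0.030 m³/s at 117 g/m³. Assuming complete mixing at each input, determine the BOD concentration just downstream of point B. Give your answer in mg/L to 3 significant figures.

3.20 mg/L

After input A: C = (64.1·3.1 + 0.052·54.9) / 64.15 = 3.142 mg/L.
After input B: C = (64.15·3.142 + 0.03·117) / 64.18 = 3.195 mg/L.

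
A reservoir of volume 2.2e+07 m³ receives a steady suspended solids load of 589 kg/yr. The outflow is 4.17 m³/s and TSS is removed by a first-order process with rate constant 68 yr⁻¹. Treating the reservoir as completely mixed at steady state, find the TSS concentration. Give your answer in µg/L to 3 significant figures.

Outflow Q = 4.17 m³/s × 3.156e+07 s/yr = 1.316e+08 m³/yr.
Steady-state CSTR mass balance: W = Q·C + k·V·C, so C = W/(Q + kV).
Q + kV = 1.316e+08 + 68·2.2e+07 = 1.628e+09 m³/yr.
C = 589/1.628e+09 = 3.619e-07 kg/m³ = 0.0003619 mg/L = 0.3619 µg/L.

0.362 µg/L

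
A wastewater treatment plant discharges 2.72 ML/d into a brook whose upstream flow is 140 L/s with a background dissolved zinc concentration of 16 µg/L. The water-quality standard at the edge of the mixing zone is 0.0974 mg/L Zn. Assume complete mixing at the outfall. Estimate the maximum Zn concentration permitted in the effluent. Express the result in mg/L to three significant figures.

2.72 ML/d = 0.03148 m³/s.
140 L/s = 0.14 m³/s.
16 µg/L = 0.016 mg/L.
Mass balance: 0.0974·0.1715 = 0.03148·Cₑ + 0.14·0.016.
Cₑ = (0.0167 − 0.00224) / 0.03148 = 0.4594 mg/L.

0.459 mg/L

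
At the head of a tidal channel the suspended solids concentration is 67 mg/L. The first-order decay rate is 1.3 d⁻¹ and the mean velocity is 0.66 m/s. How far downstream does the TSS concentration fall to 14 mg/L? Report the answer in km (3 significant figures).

From C = C₀·e^(−kt), t = ln(C₀/C)/k = ln(67/14)/1.3 = 1.566/1.3 = 1.204 d.
Distance = v·t = 0.66 m/s × 1.041e+05 s = 6.868e+04 m = 68.68 km.

68.7 km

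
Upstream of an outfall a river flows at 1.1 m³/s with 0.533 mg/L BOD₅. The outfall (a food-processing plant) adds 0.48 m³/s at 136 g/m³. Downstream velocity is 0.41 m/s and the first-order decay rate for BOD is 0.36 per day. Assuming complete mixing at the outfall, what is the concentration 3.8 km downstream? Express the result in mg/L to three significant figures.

After complete mixing, C₀ = (0.48·136 + 1.1·0.533) / 1.58 = 41.69 mg/L.
Travel time t = 3800 m / 0.41 m/s = 9268 s = 0.1073 d.
C = 41.69·exp(−0.36·0.1073) = 41.69·0.9621 = 40.11 mg/L.

40.1 mg/L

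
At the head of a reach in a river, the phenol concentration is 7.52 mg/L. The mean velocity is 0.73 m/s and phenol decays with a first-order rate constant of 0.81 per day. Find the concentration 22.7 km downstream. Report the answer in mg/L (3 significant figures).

5.62 mg/L

Travel time t = 22.7 km / 0.73 m/s = 2.27e+04/0.73 = 3.11e+04 s = 0.3599 d.
First-order decay: C = 7.52·exp(−0.81·0.3599) = 7.52·0.7471 = 5.618 mg/L.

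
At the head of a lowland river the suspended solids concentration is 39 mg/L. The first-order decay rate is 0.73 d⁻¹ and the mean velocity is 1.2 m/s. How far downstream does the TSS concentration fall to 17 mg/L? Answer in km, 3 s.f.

From C = C₀·e^(−kt), t = ln(C₀/C)/k = ln(39/17)/0.73 = 0.8303/0.73 = 1.137 d.
Distance = v·t = 1.2 m/s × 9.828e+04 s = 1.179e+05 m = 117.9 km.

118 km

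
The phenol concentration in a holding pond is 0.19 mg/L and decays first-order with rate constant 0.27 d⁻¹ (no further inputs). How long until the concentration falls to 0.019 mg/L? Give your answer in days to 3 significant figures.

8.53 d

t = ln(C₀/C)/k = ln(0.19/0.019)/0.27 = 2.303/0.27 = 8.528 d.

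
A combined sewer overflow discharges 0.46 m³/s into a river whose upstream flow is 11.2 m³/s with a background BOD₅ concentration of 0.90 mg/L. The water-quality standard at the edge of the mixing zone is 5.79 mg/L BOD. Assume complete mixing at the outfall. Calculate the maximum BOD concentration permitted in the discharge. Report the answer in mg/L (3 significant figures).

Mass balance: 5.79·11.66 = 0.46·Cₑ + 11.2·0.9.
Cₑ = (67.51 − 10.08) / 0.46 = 124.9 mg/L.

125 mg/L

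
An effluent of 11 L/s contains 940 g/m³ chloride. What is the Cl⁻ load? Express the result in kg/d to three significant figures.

11 L/s = 0.011 m³/s.
Mass flux = Q·C = 0.011 m³/s × 940 g/m³ = 10.34 g/s.
= 10.34 g/s × 86.4 = 893.4 kg/d.

893 kg/d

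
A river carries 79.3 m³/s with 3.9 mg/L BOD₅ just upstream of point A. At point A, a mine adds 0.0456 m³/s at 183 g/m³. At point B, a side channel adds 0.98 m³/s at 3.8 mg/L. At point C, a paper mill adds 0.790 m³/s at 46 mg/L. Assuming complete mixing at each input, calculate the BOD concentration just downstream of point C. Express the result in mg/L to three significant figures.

4.41 mg/L

After input A: C = (79.3·3.9 + 0.0456·183) / 79.35 = 4.003 mg/L.
After input B: C = (79.35·4.003 + 0.98·3.8) / 80.33 = 4 mg/L.
After input C: C = (80.33·4 + 0.79·46) / 81.12 = 4.409 mg/L.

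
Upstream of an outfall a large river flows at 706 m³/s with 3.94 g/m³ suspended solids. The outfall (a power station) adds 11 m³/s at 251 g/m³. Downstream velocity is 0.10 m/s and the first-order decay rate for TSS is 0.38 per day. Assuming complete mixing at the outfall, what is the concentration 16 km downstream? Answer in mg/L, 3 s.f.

After complete mixing, C₀ = (11·251 + 706·3.94) / 717 = 7.73 mg/L.
Travel time t = 1.6e+04 m / 0.10 m/s = 1.6e+05 s = 1.852 d.
C = 7.73·exp(−0.38·1.852) = 7.73·0.4947 = 3.825 mg/L.

3.82 mg/L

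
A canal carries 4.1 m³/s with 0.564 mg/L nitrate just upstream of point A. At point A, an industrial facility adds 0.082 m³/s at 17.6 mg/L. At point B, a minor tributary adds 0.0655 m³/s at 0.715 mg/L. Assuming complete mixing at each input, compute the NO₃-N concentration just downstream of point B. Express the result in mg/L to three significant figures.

After input A: C = (4.1·0.564 + 0.082·17.6) / 4.182 = 0.898 mg/L.
After input B: C = (4.182·0.898 + 0.0655·0.715) / 4.247 = 0.8952 mg/L.

0.895 mg/L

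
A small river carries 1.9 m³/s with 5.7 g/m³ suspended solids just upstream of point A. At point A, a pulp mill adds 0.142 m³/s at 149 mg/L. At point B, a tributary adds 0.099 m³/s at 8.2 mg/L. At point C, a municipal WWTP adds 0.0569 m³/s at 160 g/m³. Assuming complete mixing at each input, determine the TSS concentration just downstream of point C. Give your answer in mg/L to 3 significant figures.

After input A: C = (1.9·5.7 + 0.142·149) / 2.042 = 15.67 mg/L.
After input B: C = (2.042·15.67 + 0.099·8.2) / 2.141 = 15.32 mg/L.
After input C: C = (2.141·15.32 + 0.0569·160) / 2.198 = 19.07 mg/L.

19.1 mg/L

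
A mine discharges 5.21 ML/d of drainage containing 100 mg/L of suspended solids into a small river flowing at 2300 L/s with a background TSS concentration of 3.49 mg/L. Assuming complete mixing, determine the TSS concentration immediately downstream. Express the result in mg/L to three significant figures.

5.96 mg/L

5.21 ML/d = 0.0603 m³/s.
2300 L/s = 2.3 m³/s.
Conservation of mass across the mixing zone: C = (0.0603·100 + 2.3·3.49) / (0.0603 + 2.3) = 14.06/2.36 = 5.956 mg/L.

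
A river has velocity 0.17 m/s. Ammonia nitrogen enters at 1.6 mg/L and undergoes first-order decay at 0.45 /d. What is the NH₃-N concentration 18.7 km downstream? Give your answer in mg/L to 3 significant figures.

Travel time t = 18.7 km / 0.17 m/s = 1.87e+04/0.17 = 1.1e+05 s = 1.273 d.
First-order decay: C = 1.6·exp(−0.45·1.273) = 1.6·0.5639 = 0.9022 mg/L.

0.902 mg/L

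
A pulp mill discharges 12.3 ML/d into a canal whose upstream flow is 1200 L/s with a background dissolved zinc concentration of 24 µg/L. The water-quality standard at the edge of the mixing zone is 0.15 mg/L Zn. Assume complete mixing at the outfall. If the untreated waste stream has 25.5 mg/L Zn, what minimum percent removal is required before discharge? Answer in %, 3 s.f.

12.3 ML/d = 0.1424 m³/s.
1200 L/s = 1.2 m³/s.
24 µg/L = 0.024 mg/L.
Mass balance: 0.15·1.342 = 0.1424·Cₑ + 1.2·0.024.
Cₑ = (0.2014 − 0.0288) / 0.1424 = 1.212 mg/L.
Required removal = 1 − 1.212/25.5 = 95.25 %.

95.2 %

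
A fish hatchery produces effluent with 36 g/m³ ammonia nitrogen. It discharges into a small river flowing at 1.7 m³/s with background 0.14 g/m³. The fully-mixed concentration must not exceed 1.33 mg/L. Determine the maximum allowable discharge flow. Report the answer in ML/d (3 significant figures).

Mass balance at complete mixing: C_std·(Q_w + Q_r) = Q_w·C_e + Q_r·C_b.
Rearranging, Q_w = Q_r·(C_std − C_b)/(C_e − C_std) = 1.7·(1.33 − 0.14) / (36 − 1.33) = 0.05835 m³/s.
= 5.041 ML/d.

5.04 ML/d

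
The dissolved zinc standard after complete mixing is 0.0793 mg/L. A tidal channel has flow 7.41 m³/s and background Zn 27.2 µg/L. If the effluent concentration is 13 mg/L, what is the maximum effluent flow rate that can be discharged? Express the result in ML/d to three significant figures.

27.2 µg/L = 0.0272 mg/L.
Mass balance at complete mixing: C_std·(Q_w + Q_r) = Q_w·C_e + Q_r·C_b.
Rearranging, Q_w = Q_r·(C_std − C_b)/(C_e − C_std) = 7.41·(0.0793 − 0.0272) / (13 − 0.0793) = 0.02988 m³/s.
= 2.582 ML/d.

2.58 ML/d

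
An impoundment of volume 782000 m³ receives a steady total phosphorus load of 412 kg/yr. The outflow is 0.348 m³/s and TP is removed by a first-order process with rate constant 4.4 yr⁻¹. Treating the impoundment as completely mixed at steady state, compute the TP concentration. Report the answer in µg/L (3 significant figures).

Outflow Q = 0.348 m³/s × 3.156e+07 s/yr = 1.098e+07 m³/yr.
Steady-state CSTR mass balance: W = Q·C + k·V·C, so C = W/(Q + kV).
Q + kV = 1.098e+07 + 4.4·782000 = 1.442e+07 m³/yr.
C = 412/1.442e+07 = 2.857e-05 kg/m³ = 0.02857 mg/L = 28.57 µg/L.

28.6 µg/L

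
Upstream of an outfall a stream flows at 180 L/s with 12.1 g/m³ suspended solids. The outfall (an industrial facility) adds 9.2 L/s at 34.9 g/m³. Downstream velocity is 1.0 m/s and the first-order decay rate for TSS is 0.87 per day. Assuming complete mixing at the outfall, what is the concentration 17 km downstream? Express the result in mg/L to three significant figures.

9.2 L/s = 0.0092 m³/s.
180 L/s = 0.18 m³/s.
After complete mixing, C₀ = (0.0092·34.9 + 0.18·12.1) / 0.1892 = 13.21 mg/L.
Travel time t = 1.7e+04 m / 1.0 m/s = 1.7e+04 s = 0.1968 d.
C = 13.21·exp(−0.87·0.1968) = 13.21·0.8427 = 11.13 mg/L.

11.1 mg/L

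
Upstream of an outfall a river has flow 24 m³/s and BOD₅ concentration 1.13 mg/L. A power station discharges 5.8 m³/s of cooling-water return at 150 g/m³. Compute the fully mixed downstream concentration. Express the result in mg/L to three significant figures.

Flow-weighted mixing gives C = (5.8·150 + 24·1.13) / (5.8 + 24) = 897.1/29.8 = 30.1 mg/L.

30.1 mg/L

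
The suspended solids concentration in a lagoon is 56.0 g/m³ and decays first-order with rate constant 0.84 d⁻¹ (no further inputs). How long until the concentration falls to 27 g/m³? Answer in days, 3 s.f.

t = ln(C₀/C)/k = ln(56.0/27)/0.84 = 0.7295/0.84 = 0.8685 d.

0.868 d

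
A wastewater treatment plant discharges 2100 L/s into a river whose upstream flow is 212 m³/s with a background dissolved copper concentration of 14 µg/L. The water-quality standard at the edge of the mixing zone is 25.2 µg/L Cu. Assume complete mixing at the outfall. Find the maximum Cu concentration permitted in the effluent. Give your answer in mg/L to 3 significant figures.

2100 L/s = 2.1 m³/s.
14 µg/L = 0.014 mg/L.
25.2 µg/L = 0.0252 mg/L.
Mass balance: 0.0252·214.1 = 2.1·Cₑ + 212·0.014.
Cₑ = (5.395 − 2.968) / 2.1 = 1.156 mg/L.

1.16 mg/L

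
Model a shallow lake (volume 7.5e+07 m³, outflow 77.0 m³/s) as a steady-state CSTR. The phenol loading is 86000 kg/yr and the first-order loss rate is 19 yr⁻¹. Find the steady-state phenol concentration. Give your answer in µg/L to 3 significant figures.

22.3 µg/L

Outflow Q = 77.0 m³/s × 3.156e+07 s/yr = 2.43e+09 m³/yr.
Steady-state CSTR mass balance: W = Q·C + k·V·C, so C = W/(Q + kV).
Q + kV = 2.43e+09 + 19·7.5e+07 = 3.855e+09 m³/yr.
C = 86000/3.855e+09 = 2.231e-05 kg/m³ = 0.02231 mg/L = 22.31 µg/L.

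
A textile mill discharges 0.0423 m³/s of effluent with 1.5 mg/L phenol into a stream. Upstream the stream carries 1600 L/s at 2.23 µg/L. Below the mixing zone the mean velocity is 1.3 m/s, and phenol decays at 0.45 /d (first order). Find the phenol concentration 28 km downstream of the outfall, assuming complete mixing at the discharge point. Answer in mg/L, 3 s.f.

0.0365 mg/L

1600 L/s = 1.6 m³/s.
2.23 µg/L = 0.00223 mg/L.
After complete mixing, C₀ = (0.0423·1.5 + 1.6·0.00223) / 1.642 = 0.04081 mg/L.
Travel time t = 2.8e+04 m / 1.3 m/s = 2.154e+04 s = 0.2493 d.
C = 0.04081·exp(−0.45·0.2493) = 0.04081·0.8939 = 0.03648 mg/L.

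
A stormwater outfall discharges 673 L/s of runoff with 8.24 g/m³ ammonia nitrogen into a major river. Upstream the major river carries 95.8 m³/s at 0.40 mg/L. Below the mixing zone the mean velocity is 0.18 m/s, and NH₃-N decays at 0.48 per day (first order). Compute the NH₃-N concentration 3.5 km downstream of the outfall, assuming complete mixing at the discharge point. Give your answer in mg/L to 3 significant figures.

673 L/s = 0.673 m³/s.
After complete mixing, C₀ = (0.673·8.24 + 95.8·0.4) / 96.47 = 0.4547 mg/L.
Travel time t = 3500 m / 0.18 m/s = 1.944e+04 s = 0.2251 d.
C = 0.4547·exp(−0.48·0.2251) = 0.4547·0.8976 = 0.4081 mg/L.

0.408 mg/L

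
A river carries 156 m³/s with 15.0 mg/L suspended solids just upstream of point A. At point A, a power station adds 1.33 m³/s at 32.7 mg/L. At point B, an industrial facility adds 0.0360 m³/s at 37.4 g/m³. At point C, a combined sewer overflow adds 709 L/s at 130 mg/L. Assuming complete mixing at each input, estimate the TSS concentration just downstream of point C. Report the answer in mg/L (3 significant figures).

15.7 mg/L

After input A: C = (156·15 + 1.33·32.7) / 157.3 = 15.15 mg/L.
After input B: C = (157.3·15.15 + 0.036·37.4) / 157.4 = 15.15 mg/L.
709 L/s = 0.709 m³/s.
After input C: C = (157.4·15.15 + 0.709·130) / 158.1 = 15.67 mg/L.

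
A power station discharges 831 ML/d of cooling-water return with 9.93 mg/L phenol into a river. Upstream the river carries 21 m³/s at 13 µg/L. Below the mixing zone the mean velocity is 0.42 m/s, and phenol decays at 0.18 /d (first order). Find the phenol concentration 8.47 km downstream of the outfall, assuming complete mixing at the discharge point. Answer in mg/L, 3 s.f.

3.00 mg/L

831 ML/d = 9.618 m³/s.
13 µg/L = 0.013 mg/L.
After complete mixing, C₀ = (9.618·9.93 + 21·0.013) / 30.62 = 3.128 mg/L.
Travel time t = 8470 m / 0.42 m/s = 2.017e+04 s = 0.2334 d.
C = 3.128·exp(−0.18·0.2334) = 3.128·0.9589 = 3 mg/L.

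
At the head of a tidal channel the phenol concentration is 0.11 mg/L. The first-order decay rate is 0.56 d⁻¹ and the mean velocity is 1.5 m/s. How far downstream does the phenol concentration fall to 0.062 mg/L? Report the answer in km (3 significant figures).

133 km

From C = C₀·e^(−kt), t = ln(C₀/C)/k = ln(0.11/0.062)/0.56 = 0.5733/0.56 = 1.024 d.
Distance = v·t = 1.5 m/s × 8.846e+04 s = 1.327e+05 m = 132.7 km.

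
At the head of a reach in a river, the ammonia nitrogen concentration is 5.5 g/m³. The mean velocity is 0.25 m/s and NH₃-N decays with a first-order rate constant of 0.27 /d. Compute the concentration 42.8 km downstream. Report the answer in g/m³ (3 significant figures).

3.22 g/m³

Travel time t = 42.8 km / 0.25 m/s = 4.28e+04/0.25 = 1.712e+05 s = 1.981 d.
First-order decay: C = 5.5·exp(−0.27·1.981) = 5.5·0.5857 = 3.221 g/m³.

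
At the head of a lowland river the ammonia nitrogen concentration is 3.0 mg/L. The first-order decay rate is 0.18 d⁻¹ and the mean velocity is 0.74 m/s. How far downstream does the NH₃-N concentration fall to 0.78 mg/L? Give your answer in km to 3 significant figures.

From C = C₀·e^(−kt), t = ln(C₀/C)/k = ln(3.0/0.78)/0.18 = 1.347/0.18 = 7.484 d.
Distance = v·t = 0.74 m/s × 6.466e+05 s = 4.785e+05 m = 478.5 km.

478 km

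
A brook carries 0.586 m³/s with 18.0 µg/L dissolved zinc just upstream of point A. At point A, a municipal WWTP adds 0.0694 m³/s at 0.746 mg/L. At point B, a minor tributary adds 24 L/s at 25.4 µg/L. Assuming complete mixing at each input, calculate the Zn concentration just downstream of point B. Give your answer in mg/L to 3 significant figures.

0.0926 mg/L

18.0 µg/L = 0.018 mg/L.
After input A: C = (0.586·0.018 + 0.0694·0.746) / 0.6554 = 0.09509 mg/L.
24 L/s = 0.024 m³/s.
25.4 µg/L = 0.0254 mg/L.
After input B: C = (0.6554·0.09509 + 0.024·0.0254) / 0.6794 = 0.09263 mg/L.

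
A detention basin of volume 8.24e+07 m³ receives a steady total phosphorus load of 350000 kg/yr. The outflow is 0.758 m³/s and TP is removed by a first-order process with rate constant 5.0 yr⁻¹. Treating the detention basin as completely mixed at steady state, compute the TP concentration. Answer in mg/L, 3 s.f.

0.803 mg/L

Outflow Q = 0.758 m³/s × 3.156e+07 s/yr = 2.392e+07 m³/yr.
Steady-state CSTR mass balance: W = Q·C + k·V·C, so C = W/(Q + kV).
Q + kV = 2.392e+07 + 5.0·8.24e+07 = 4.359e+08 m³/yr.
C = 350000/4.359e+08 = 0.0008029 kg/m³ = 0.8029 mg/L.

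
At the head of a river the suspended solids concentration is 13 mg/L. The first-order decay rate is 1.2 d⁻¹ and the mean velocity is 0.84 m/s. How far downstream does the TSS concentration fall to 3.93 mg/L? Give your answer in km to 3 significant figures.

From C = C₀·e^(−kt), t = ln(C₀/C)/k = ln(13/3.93)/1.2 = 1.196/1.2 = 0.9969 d.
Distance = v·t = 0.84 m/s × 8.613e+04 s = 7.235e+04 m = 72.35 km.

72.4 km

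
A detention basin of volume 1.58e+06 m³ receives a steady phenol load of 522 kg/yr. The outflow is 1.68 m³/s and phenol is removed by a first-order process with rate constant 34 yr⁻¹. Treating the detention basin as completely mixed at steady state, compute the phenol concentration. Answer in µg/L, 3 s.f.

4.89 µg/L

Outflow Q = 1.68 m³/s × 3.156e+07 s/yr = 5.302e+07 m³/yr.
Steady-state CSTR mass balance: W = Q·C + k·V·C, so C = W/(Q + kV).
Q + kV = 5.302e+07 + 34·1.58e+06 = 1.067e+08 m³/yr.
C = 522/1.067e+08 = 4.891e-06 kg/m³ = 0.004891 mg/L = 4.891 µg/L.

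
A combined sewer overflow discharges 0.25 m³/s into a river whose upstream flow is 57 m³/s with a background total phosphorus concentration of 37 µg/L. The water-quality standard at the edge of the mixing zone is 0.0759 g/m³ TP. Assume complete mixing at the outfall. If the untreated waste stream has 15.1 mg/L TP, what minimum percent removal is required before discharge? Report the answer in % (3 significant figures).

37 µg/L = 0.037 mg/L.
Mass balance: 0.0759·57.25 = 0.25·Cₑ + 57·0.037.
Cₑ = (4.345 − 2.109) / 0.25 = 8.945 mg/L.
Required removal = 1 − 8.945/15.1 = 40.76 %.

40.8 %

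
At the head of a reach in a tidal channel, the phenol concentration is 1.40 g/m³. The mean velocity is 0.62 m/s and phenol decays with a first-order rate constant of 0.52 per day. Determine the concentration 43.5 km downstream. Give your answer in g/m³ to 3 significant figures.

Travel time t = 43.5 km / 0.62 m/s = 4.35e+04/0.62 = 7.016e+04 s = 0.8121 d.
First-order decay: C = 1.40·exp(−0.52·0.8121) = 1.40·0.6556 = 0.9178 g/m³.

0.918 g/m³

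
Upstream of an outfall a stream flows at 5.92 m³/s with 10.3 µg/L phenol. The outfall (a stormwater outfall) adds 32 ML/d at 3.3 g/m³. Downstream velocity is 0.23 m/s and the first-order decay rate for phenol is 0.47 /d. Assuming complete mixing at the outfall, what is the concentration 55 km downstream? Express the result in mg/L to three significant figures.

0.0555 mg/L

32 ML/d = 0.3704 m³/s.
10.3 µg/L = 0.0103 mg/L.
After complete mixing, C₀ = (0.3704·3.3 + 5.92·0.0103) / 6.29 = 0.204 mg/L.
Travel time t = 5.5e+04 m / 0.23 m/s = 2.391e+05 s = 2.768 d.
C = 0.204·exp(−0.47·2.768) = 0.204·0.2723 = 0.05555 mg/L.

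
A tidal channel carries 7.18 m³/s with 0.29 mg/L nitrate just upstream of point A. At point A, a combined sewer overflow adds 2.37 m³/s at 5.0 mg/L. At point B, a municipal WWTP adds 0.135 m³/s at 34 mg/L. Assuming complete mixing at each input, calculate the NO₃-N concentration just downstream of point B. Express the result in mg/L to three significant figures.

After input A: C = (7.18·0.29 + 2.37·5) / 9.55 = 1.459 mg/L.
After input B: C = (9.55·1.459 + 0.135·34) / 9.685 = 1.912 mg/L.

1.91 mg/L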